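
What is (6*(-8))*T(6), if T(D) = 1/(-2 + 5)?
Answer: -16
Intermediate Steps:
T(D) = ⅓ (T(D) = 1/3 = ⅓)
(6*(-8))*T(6) = (6*(-8))*(⅓) = -48*⅓ = -16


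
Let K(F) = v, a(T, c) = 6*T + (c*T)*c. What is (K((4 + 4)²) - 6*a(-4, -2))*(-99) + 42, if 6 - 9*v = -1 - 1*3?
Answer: -23828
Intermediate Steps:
a(T, c) = 6*T + T*c² (a(T, c) = 6*T + (T*c)*c = 6*T + T*c²)
v = 10/9 (v = ⅔ - (-1 - 1*3)/9 = ⅔ - (-1 - 3)/9 = ⅔ - ⅑*(-4) = ⅔ + 4/9 = 10/9 ≈ 1.1111)
K(F) = 10/9
(K((4 + 4)²) - 6*a(-4, -2))*(-99) + 42 = (10/9 - (-24)*(6 + (-2)²))*(-99) + 42 = (10/9 - (-24)*(6 + 4))*(-99) + 42 = (10/9 - (-24)*10)*(-99) + 42 = (10/9 - 6*(-40))*(-99) + 42 = (10/9 + 240)*(-99) + 42 = (2170/9)*(-99) + 42 = -23870 + 42 = -23828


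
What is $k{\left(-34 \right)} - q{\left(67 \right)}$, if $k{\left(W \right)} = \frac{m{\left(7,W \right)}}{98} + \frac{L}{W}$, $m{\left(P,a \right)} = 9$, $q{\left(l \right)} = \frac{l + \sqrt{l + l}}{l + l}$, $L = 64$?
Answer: $- \frac{1908}{833} - \frac{\sqrt{134}}{134} \approx -2.3769$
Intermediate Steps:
$q{\left(l \right)} = \frac{l + \sqrt{2} \sqrt{l}}{2 l}$ ($q{\left(l \right)} = \frac{l + \sqrt{2 l}}{2 l} = \left(l + \sqrt{2} \sqrt{l}\right) \frac{1}{2 l} = \frac{l + \sqrt{2} \sqrt{l}}{2 l}$)
$k{\left(W \right)} = \frac{9}{98} + \frac{64}{W}$
$k{\left(-34 \right)} - q{\left(67 \right)} = \left(\frac{9}{98} + \frac{64}{-34}\right) - \left(\frac{1}{2} + \frac{\sqrt{2}}{2 \sqrt{67}}\right) = \left(\frac{9}{98} + 64 \left(- \frac{1}{34}\right)\right) - \left(\frac{1}{2} + \frac{\sqrt{2} \frac{\sqrt{67}}{67}}{2}\right) = \left(\frac{9}{98} - \frac{32}{17}\right) - \left(\frac{1}{2} + \frac{\sqrt{134}}{134}\right) = - \frac{2983}{1666} - \left(\frac{1}{2} + \frac{\sqrt{134}}{134}\right) = - \frac{1908}{833} - \frac{\sqrt{134}}{134}$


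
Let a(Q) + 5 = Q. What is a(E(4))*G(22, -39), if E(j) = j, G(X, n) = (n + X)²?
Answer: -289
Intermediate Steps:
G(X, n) = (X + n)²
a(Q) = -5 + Q
a(E(4))*G(22, -39) = (-5 + 4)*(22 - 39)² = -1*(-17)² = -1*289 = -289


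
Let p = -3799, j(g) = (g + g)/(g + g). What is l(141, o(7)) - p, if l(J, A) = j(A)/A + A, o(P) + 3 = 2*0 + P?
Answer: 15213/4 ≈ 3803.3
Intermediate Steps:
o(P) = -3 + P (o(P) = -3 + (2*0 + P) = -3 + (0 + P) = -3 + P)
j(g) = 1 (j(g) = (2*g)/((2*g)) = (2*g)*(1/(2*g)) = 1)
l(J, A) = A + 1/A (l(J, A) = 1/A + A = A + 1/A)
l(141, o(7)) - p = ((-3 + 7) + 1/(-3 + 7)) - 1*(-3799) = (4 + 1/4) + 3799 = (4 + ¼) + 3799 = 17/4 + 3799 = 15213/4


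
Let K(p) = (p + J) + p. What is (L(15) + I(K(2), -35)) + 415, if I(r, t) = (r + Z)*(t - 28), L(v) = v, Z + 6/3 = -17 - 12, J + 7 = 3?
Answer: 2383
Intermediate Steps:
J = -4 (J = -7 + 3 = -4)
Z = -31 (Z = -2 + (-17 - 12) = -2 - 29 = -31)
K(p) = -4 + 2*p (K(p) = (p - 4) + p = (-4 + p) + p = -4 + 2*p)
I(r, t) = (-31 + r)*(-28 + t) (I(r, t) = (r - 31)*(t - 28) = (-31 + r)*(-28 + t))
(L(15) + I(K(2), -35)) + 415 = (15 + (868 - 31*(-35) - 28*(-4 + 2*2) + (-4 + 2*2)*(-35))) + 415 = (15 + (868 + 1085 - 28*(-4 + 4) + (-4 + 4)*(-35))) + 415 = (15 + (868 + 1085 - 28*0 + 0*(-35))) + 415 = (15 + (868 + 1085 + 0 + 0)) + 415 = (15 + 1953) + 415 = 1968 + 415 = 2383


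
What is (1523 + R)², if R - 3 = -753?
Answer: 597529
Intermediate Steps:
R = -750 (R = 3 - 753 = -750)
(1523 + R)² = (1523 - 750)² = 773² = 597529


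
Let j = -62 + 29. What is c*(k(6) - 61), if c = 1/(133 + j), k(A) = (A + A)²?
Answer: 83/100 ≈ 0.83000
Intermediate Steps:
j = -33
k(A) = 4*A² (k(A) = (2*A)² = 4*A²)
c = 1/100 (c = 1/(133 - 33) = 1/100 ≈ 0.010000)
c*(k(6) - 61) = (4*6² - 61)/100 = (4*36 - 61)/100 = (144 - 61)/100 = (1/100)*83 = 83/100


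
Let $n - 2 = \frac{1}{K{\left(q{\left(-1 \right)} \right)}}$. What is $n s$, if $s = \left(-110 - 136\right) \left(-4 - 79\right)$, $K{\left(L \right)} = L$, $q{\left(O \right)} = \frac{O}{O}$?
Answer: $61254$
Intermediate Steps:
$q{\left(O \right)} = 1$
$n = 3$ ($n = 2 + 1^{-1} = 2 + 1 = 3$)
$s = 20418$ ($s = \left(-246\right) \left(-83\right) = 20418$)
$n s = 3 \cdot 20418 = 61254$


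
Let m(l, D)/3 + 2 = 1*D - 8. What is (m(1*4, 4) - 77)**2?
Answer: 9025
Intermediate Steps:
m(l, D) = -30 + 3*D (m(l, D) = -6 + 3*(1*D - 8) = -6 + 3*(D - 8) = -6 + 3*(-8 + D) = -6 + (-24 + 3*D) = -30 + 3*D)
(m(1*4, 4) - 77)**2 = ((-30 + 3*4) - 77)**2 = ((-30 + 12) - 77)**2 = (-18 - 77)**2 = (-95)**2 = 9025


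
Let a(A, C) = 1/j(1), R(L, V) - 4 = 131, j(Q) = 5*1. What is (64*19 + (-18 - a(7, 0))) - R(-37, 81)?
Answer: 5314/5 ≈ 1062.8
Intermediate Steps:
j(Q) = 5
R(L, V) = 135 (R(L, V) = 4 + 131 = 135)
a(A, C) = 1/5
(64*19 + (-18 - a(7, 0))) - R(-37, 81) = (64*19 + (-18 - 1*1/5)) - 1*135 = (1216 + (-18 - 1/5)) - 135 = (1216 - 91/5) - 135 = 5989/5 - 135 = 5314/5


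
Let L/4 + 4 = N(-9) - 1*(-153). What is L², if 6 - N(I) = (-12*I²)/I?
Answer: 35344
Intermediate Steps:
N(I) = 6 + 12*I (N(I) = 6 - (-12*I²)/I = 6 - (-12)*I = 6 + 12*I)
L = 188 (L = -16 + 4*((6 + 12*(-9)) - 1*(-153)) = -16 + 4*((6 - 108) + 153) = -16 + 4*(-102 + 153) = -16 + 4*51 = -16 + 204 = 188)
L² = 188² = 35344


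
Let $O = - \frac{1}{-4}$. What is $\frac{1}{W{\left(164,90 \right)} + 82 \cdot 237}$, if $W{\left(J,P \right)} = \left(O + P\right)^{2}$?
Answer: $\frac{16}{441265} \approx 3.6259 \cdot 10^{-5}$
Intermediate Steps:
$O = \frac{1}{4}$ ($O = \left(-1\right) \left(- \frac{1}{4}\right) = \frac{1}{4} \approx 0.25$)
$W{\left(J,P \right)} = \left(\frac{1}{4} + P\right)^{2}$
$\frac{1}{W{\left(164,90 \right)} + 82 \cdot 237} = \frac{1}{\frac{\left(1 + 4 \cdot 90\right)^{2}}{16} + 82 \cdot 237} = \frac{1}{\frac{\left(1 + 360\right)^{2}}{16} + 19434} = \frac{1}{\frac{361^{2}}{16} + 19434} = \frac{1}{\frac{1}{16} \cdot 130321 + 19434} = \frac{1}{\frac{130321}{16} + 19434} = \frac{1}{\frac{441265}{16}} = \frac{16}{441265}$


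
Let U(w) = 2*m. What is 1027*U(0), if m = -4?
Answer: -8216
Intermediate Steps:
U(w) = -8 (U(w) = 2*(-4) = -8)
1027*U(0) = 1027*(-8) = -8216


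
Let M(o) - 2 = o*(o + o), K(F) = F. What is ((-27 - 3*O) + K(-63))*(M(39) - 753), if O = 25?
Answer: -378015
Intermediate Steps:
M(o) = 2 + 2*o² (M(o) = 2 + o*(o + o) = 2 + o*(2*o) = 2 + 2*o²)
((-27 - 3*O) + K(-63))*(M(39) - 753) = ((-27 - 3*25) - 63)*((2 + 2*39²) - 753) = ((-27 - 75) - 63)*((2 + 2*1521) - 753) = (-102 - 63)*((2 + 3042) - 753) = -165*(3044 - 753) = -165*2291 = -378015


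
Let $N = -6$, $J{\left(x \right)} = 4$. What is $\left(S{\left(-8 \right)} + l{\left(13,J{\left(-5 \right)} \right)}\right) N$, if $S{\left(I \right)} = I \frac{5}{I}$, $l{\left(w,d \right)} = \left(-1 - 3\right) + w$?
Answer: $-84$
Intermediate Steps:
$l{\left(w,d \right)} = -4 + w$
$S{\left(I \right)} = 5$
$\left(S{\left(-8 \right)} + l{\left(13,J{\left(-5 \right)} \right)}\right) N = \left(5 + \left(-4 + 13\right)\right) \left(-6\right) = \left(5 + 9\right) \left(-6\right) = 14 \left(-6\right) = -84$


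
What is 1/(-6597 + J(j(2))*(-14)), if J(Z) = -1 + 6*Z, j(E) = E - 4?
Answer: -1/6415 ≈ -0.00015588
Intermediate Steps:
j(E) = -4 + E
1/(-6597 + J(j(2))*(-14)) = 1/(-6597 + (-1 + 6*(-4 + 2))*(-14)) = 1/(-6597 + (-1 + 6*(-2))*(-14)) = 1/(-6597 + (-1 - 12)*(-14)) = 1/(-6597 - 13*(-14)) = 1/(-6597 + 182) = 1/(-6415) = -1/6415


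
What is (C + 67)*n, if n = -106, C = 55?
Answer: -12932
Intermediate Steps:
(C + 67)*n = (55 + 67)*(-106) = 122*(-106) = -12932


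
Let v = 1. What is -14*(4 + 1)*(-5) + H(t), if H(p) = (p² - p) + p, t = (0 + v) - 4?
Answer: 359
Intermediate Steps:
t = -3 (t = (0 + 1) - 4 = 1 - 4 = -3)
H(p) = p²
-14*(4 + 1)*(-5) + H(t) = -14*(4 + 1)*(-5) + (-3)² = -70*(-5) + 9 = -14*(-25) + 9 = 350 + 9 = 359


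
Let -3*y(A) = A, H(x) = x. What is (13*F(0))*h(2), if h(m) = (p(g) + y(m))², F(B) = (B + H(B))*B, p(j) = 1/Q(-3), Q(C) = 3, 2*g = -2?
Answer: 0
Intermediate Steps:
g = -1 (g = (½)*(-2) = -1)
p(j) = ⅓ (p(j) = 1/3 = ⅓)
y(A) = -A/3
F(B) = 2*B² (F(B) = (B + B)*B = (2*B)*B = 2*B²)
h(m) = (⅓ - m/3)²
(13*F(0))*h(2) = (13*(2*0²))*((-1 + 2)²/9) = (13*(2*0))*((⅑)*1²) = (13*0)*((⅑)*1) = 0*(⅑) = 0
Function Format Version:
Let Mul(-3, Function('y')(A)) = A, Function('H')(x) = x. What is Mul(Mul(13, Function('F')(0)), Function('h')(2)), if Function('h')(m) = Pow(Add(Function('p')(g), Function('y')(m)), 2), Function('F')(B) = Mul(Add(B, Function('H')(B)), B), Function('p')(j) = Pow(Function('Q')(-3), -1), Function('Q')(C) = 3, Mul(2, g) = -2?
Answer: 0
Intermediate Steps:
g = -1 (g = Mul(Rational(1, 2), -2) = -1)
Function('p')(j) = Rational(1, 3) (Function('p')(j) = Pow(3, -1) = Rational(1, 3))
Function('y')(A) = Mul(Rational(-1, 3), A)
Function('F')(B) = Mul(2, Pow(B, 2)) (Function('F')(B) = Mul(Add(B, B), B) = Mul(Mul(2, B), B) = Mul(2, Pow(B, 2)))
Function('h')(m) = Pow(Add(Rational(1, 3), Mul(Rational(-1, 3), m)), 2)
Mul(Mul(13, Function('F')(0)), Function('h')(2)) = Mul(Mul(13, Mul(2, Pow(0, 2))), Mul(Rational(1, 9), Pow(Add(-1, 2), 2))) = Mul(Mul(13, Mul(2, 0)), Mul(Rational(1, 9), Pow(1, 2))) = Mul(Mul(13, 0), Mul(Rational(1, 9), 1)) = Mul(0, Rational(1, 9)) = 0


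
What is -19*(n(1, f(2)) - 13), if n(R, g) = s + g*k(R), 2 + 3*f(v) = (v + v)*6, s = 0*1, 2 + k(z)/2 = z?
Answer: 1577/3 ≈ 525.67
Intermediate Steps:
k(z) = -4 + 2*z
s = 0
f(v) = -⅔ + 4*v (f(v) = -⅔ + ((v + v)*6)/3 = -⅔ + ((2*v)*6)/3 = -⅔ + (12*v)/3 = -⅔ + 4*v)
n(R, g) = g*(-4 + 2*R) (n(R, g) = 0 + g*(-4 + 2*R) = g*(-4 + 2*R))
-19*(n(1, f(2)) - 13) = -19*(2*(-⅔ + 4*2)*(-2 + 1) - 13) = -19*(2*(-⅔ + 8)*(-1) - 13) = -19*(2*(22/3)*(-1) - 13) = -19*(-44/3 - 13) = -19*(-83/3) = 1577/3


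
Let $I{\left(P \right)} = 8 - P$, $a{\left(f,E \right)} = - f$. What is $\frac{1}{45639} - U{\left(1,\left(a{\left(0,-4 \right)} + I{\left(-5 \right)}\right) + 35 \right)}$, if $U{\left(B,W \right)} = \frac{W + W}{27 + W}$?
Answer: $- \frac{1460423}{1140975} \approx -1.28$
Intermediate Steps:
$U{\left(B,W \right)} = \frac{2 W}{27 + W}$
$\frac{1}{45639} - U{\left(1,\left(a{\left(0,-4 \right)} + I{\left(-5 \right)}\right) + 35 \right)} = \frac{1}{45639} - \frac{2 \left(\left(\left(-1\right) 0 + \left(8 - -5\right)\right) + 35\right)}{27 + \left(\left(\left(-1\right) 0 + \left(8 - -5\right)\right) + 35\right)} = \frac{1}{45639} - \frac{2 \left(\left(0 + \left(8 + 5\right)\right) + 35\right)}{27 + \left(\left(0 + \left(8 + 5\right)\right) + 35\right)} = \frac{1}{45639} - \frac{2 \left(\left(0 + 13\right) + 35\right)}{27 + \left(\left(0 + 13\right) + 35\right)} = \frac{1}{45639} - \frac{2 \left(13 + 35\right)}{27 + \left(13 + 35\right)} = \frac{1}{45639} - 2 \cdot 48 \frac{1}{27 + 48} = \frac{1}{45639} - 2 \cdot 48 \cdot \frac{1}{75} = \frac{1}{45639} - \frac{32}{25} = - \frac{1460423}{1140975}$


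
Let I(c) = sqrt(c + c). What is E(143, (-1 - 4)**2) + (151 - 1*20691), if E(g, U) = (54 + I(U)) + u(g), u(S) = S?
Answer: -20343 + 5*sqrt(2) ≈ -20336.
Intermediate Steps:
I(c) = sqrt(2)*sqrt(c) (I(c) = sqrt(2*c) = sqrt(2)*sqrt(c))
E(g, U) = 54 + g + sqrt(2)*sqrt(U) (E(g, U) = (54 + sqrt(2)*sqrt(U)) + g = 54 + g + sqrt(2)*sqrt(U))
E(143, (-1 - 4)**2) + (151 - 1*20691) = (54 + 143 + sqrt(2)*sqrt((-1 - 4)**2)) + (151 - 1*20691) = (54 + 143 + sqrt(2)*sqrt((-5)**2)) + (151 - 20691) = (54 + 143 + sqrt(2)*sqrt(25)) - 20540 = (54 + 143 + sqrt(2)*5) - 20540 = (54 + 143 + 5*sqrt(2)) - 20540 = (197 + 5*sqrt(2)) - 20540 = -20343 + 5*sqrt(2)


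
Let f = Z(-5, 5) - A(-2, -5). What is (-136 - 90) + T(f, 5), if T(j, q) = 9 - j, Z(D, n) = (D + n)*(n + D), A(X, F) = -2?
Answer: -219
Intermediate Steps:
Z(D, n) = (D + n)**2 (Z(D, n) = (D + n)*(D + n) = (D + n)**2)
f = 2 (f = (-5 + 5)**2 - 1*(-2) = 0**2 + 2 = 0 + 2 = 2)
(-136 - 90) + T(f, 5) = (-136 - 90) + (9 - 1*2) = -226 + (9 - 2) = -226 + 7 = -219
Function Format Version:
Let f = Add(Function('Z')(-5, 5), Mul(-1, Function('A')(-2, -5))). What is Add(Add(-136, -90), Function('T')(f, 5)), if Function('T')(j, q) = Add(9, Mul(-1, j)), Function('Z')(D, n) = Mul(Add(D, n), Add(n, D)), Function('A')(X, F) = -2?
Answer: -219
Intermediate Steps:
Function('Z')(D, n) = Pow(Add(D, n), 2) (Function('Z')(D, n) = Mul(Add(D, n), Add(D, n)) = Pow(Add(D, n), 2))
f = 2 (f = Add(Pow(Add(-5, 5), 2), Mul(-1, -2)) = Add(Pow(0, 2), 2) = Add(0, 2) = 2)
Add(Add(-136, -90), Function('T')(f, 5)) = Add(Add(-136, -90), Add(9, Mul(-1, 2))) = Add(-226, Add(9, -2)) = Add(-226, 7) = -219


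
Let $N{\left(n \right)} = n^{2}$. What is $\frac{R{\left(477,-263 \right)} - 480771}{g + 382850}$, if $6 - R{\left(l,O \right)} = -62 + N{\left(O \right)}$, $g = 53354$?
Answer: $- \frac{137468}{109051} \approx -1.2606$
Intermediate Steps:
$R{\left(l,O \right)} = 68 - O^{2}$ ($R{\left(l,O \right)} = 6 - \left(-62 + O^{2}\right) = 68 - O^{2}$)
$\frac{R{\left(477,-263 \right)} - 480771}{g + 382850} = \frac{\left(68 - \left(-263\right)^{2}\right) - 480771}{53354 + 382850} = \frac{\left(68 - 69169\right) - 480771}{436204} = \left(\left(68 - 69169\right) - 480771\right) \frac{1}{436204} = \left(-69101 - 480771\right) \frac{1}{436204} = \left(-549872\right) \frac{1}{436204} = - \frac{137468}{109051}$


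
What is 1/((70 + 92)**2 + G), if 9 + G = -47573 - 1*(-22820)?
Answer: 1/1482 ≈ 0.00067476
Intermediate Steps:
G = -24762 (G = -9 + (-47573 - 1*(-22820)) = -9 + (-47573 + 22820) = -9 - 24753 = -24762)
1/((70 + 92)**2 + G) = 1/((70 + 92)**2 - 24762) = 1/(162**2 - 24762) = 1/(26244 - 24762) = 1/1482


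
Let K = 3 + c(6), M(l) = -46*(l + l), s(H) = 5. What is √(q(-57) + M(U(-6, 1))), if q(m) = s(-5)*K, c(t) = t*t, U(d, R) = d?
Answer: 3*√83 ≈ 27.331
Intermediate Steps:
M(l) = -92*l
c(t) = t²
K = 39 (K = 3 + 6² = 3 + 36 = 39)
q(m) = 195 (q(m) = 5*39 = 195)
√(q(-57) + M(U(-6, 1))) = √(195 - 92*(-6)) = √(195 + 552) = √747 = 3*√83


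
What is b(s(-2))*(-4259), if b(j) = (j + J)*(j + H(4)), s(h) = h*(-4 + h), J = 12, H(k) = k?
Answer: -1635456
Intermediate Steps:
b(j) = (4 + j)*(12 + j) (b(j) = (j + 12)*(j + 4) = (12 + j)*(4 + j) = (4 + j)*(12 + j))
b(s(-2))*(-4259) = (48 + (-2*(-4 - 2))**2 + 16*(-2*(-4 - 2)))*(-4259) = (48 + (-2*(-6))**2 + 16*(-2*(-6)))*(-4259) = (48 + 12**2 + 16*12)*(-4259) = (48 + 144 + 192)*(-4259) = 384*(-4259) = -1635456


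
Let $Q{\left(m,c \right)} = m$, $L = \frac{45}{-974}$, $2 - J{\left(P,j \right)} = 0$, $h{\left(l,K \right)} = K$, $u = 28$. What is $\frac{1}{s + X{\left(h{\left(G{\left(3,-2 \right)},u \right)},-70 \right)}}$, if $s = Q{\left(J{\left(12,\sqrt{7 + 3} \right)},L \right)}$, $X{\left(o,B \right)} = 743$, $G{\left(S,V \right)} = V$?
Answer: $\frac{1}{745} \approx 0.0013423$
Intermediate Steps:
$J{\left(P,j \right)} = 2$ ($J{\left(P,j \right)} = 2 - 0 = 2 + 0 = 2$)
$L = - \frac{45}{974}$ ($L = 45 \left(- \frac{1}{974}\right) = - \frac{45}{974} \approx -0.046201$)
$s = 2$
$\frac{1}{s + X{\left(h{\left(G{\left(3,-2 \right)},u \right)},-70 \right)}} = \frac{1}{2 + 743} = \frac{1}{745}$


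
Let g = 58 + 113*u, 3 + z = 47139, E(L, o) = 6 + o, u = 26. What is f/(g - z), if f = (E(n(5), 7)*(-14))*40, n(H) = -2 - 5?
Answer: 364/2207 ≈ 0.16493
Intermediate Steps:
n(H) = -7
z = 47136 (z = -3 + 47139 = 47136)
g = 2996 (g = 58 + 113*26 = 58 + 2938 = 2996)
f = -7280 (f = ((6 + 7)*(-14))*40 = (13*(-14))*40 = -182*40 = -7280)
f/(g - z) = -7280/(2996 - 1*47136) = -7280/(2996 - 47136) = -7280/(-44140) = -7280*(-1/44140) = 364/2207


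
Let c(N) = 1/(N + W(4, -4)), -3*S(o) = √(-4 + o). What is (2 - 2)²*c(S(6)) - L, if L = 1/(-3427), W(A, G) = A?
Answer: 1/3427 ≈ 0.00029180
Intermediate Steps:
S(o) = -√(-4 + o)/3
c(N) = 1/(4 + N) (c(N) = 1/(N + 4) = 1/(4 + N))
L = -1/3427 ≈ -0.00029180
(2 - 2)²*c(S(6)) - L = (2 - 2)²/(4 - √(-4 + 6)/3) - 1*(-1/3427) = 0²/(4 - √2/3) + 1/3427 = 0/(4 - √2/3) + 1/3427 = 0 + 1/3427 = 1/3427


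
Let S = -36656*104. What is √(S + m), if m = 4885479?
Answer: √1073255 ≈ 1036.0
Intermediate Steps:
S = -3812224
√(S + m) = √(-3812224 + 4885479) = √1073255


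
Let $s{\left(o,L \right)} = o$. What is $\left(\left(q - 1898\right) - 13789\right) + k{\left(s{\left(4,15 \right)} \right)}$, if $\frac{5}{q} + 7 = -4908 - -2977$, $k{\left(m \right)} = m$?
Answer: $- \frac{30393659}{1938} \approx -15683.0$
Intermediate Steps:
$q = - \frac{5}{1938}$ ($q = \frac{5}{-7 - 1931} = \frac{5}{-1938} = 5 \left(- \frac{1}{1938}\right) = - \frac{5}{1938} \approx -0.00258$)
$\left(\left(q - 1898\right) - 13789\right) + k{\left(s{\left(4,15 \right)} \right)} = \left(\left(- \frac{5}{1938} - 1898\right) - 13789\right) + 4 = \left(- \frac{3678329}{1938} - 13789\right) + 4 = - \frac{30401411}{1938} + 4 = - \frac{30393659}{1938}$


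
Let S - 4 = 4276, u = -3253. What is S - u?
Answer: 7533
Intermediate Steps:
S = 4280 (S = 4 + 4276 = 4280)
S - u = 4280 - 1*(-3253) = 4280 + 3253 = 7533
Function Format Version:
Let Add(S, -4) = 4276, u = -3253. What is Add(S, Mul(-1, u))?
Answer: 7533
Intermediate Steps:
S = 4280 (S = Add(4, 4276) = 4280)
Add(S, Mul(-1, u)) = Add(4280, Mul(-1, -3253)) = Add(4280, 3253) = 7533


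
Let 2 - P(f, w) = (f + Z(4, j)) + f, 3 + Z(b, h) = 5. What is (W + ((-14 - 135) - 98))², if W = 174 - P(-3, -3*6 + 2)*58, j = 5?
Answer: 177241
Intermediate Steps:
Z(b, h) = 2 (Z(b, h) = -3 + 5 = 2)
P(f, w) = -2*f (P(f, w) = 2 - ((f + 2) + f) = 2 - ((2 + f) + f) = 2 - (2 + 2*f) = 2 + (-2 - 2*f) = -2*f)
W = -174 (W = 174 - (-2*(-3))*58 = 174 - 6*58 = 174 - 1*348 = 174 - 348 = -174)
(W + ((-14 - 135) - 98))² = (-174 + ((-14 - 135) - 98))² = (-174 + (-149 - 98))² = (-174 - 247)² = (-421)² = 177241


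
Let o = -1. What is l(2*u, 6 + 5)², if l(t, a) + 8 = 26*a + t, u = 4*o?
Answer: 72900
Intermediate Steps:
u = -4 (u = 4*(-1) = -4)
l(t, a) = -8 + t + 26*a (l(t, a) = -8 + (26*a + t) = -8 + (t + 26*a) = -8 + t + 26*a)
l(2*u, 6 + 5)² = (-8 + 2*(-4) + 26*(6 + 5))² = (-8 - 8 + 26*11)² = (-8 - 8 + 286)² = 270² = 72900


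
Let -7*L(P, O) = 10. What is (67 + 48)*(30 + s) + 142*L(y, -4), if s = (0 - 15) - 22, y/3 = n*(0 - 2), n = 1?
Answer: -7055/7 ≈ -1007.9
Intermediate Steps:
y = -6 (y = 3*(1*(0 - 2)) = 3*(1*(-2)) = 3*(-2) = -6)
s = -37 (s = -15 - 22 = -37)
L(P, O) = -10/7 (L(P, O) = -⅐*10 = -10/7)
(67 + 48)*(30 + s) + 142*L(y, -4) = (67 + 48)*(30 - 37) + 142*(-10/7) = 115*(-7) - 1420/7 = -805 - 1420/7 = -7055/7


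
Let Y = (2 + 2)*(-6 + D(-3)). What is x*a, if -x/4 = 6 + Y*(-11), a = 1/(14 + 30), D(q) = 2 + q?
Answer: -314/11 ≈ -28.545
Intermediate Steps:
Y = -28 (Y = (2 + 2)*(-6 + (2 - 3)) = 4*(-6 - 1) = 4*(-7) = -28)
a = 1/44 ≈ 0.022727
x = -1256 (x = -4*(6 - 28*(-11)) = -4*(6 + 308) = -4*314 = -1256)
x*a = -1256*1/44 = -314/11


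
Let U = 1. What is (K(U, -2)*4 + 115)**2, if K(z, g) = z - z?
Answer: 13225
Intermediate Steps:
K(z, g) = 0
(K(U, -2)*4 + 115)**2 = (0*4 + 115)**2 = (0 + 115)**2 = 115**2 = 13225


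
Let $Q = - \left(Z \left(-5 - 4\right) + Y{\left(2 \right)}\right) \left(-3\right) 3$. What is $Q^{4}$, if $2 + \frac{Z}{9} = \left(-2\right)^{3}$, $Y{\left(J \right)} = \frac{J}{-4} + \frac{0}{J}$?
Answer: $\frac{45077252005749681}{16} \approx 2.8173 \cdot 10^{15}$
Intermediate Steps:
$Y{\left(J \right)} = - \frac{J}{4}$ ($Y{\left(J \right)} = J \left(- \frac{1}{4}\right) + 0 = - \frac{J}{4} + 0 = - \frac{J}{4}$)
$Z = -90$ ($Z = -18 + 9 \left(-2\right)^{3} = -18 + 9 \left(-8\right) = -18 - 72 = -90$)
$Q = \frac{14571}{2}$ ($Q = - \left(- 90 \left(-5 - 4\right) - \frac{1}{2}\right) \left(-3\right) 3 = - \left(\left(-90\right) \left(-9\right) - \frac{1}{2}\right) \left(-3\right) 3 = - \left(810 - \frac{1}{2}\right) \left(-3\right) 3 = - \frac{1619}{2} \left(-3\right) 3 = - \frac{\left(-4857\right) 3}{2} = \left(-1\right) \left(- \frac{14571}{2}\right) = \frac{14571}{2} \approx 7285.5$)
$Q^{4} = \left(\frac{14571}{2}\right)^{4} = \frac{45077252005749681}{16}$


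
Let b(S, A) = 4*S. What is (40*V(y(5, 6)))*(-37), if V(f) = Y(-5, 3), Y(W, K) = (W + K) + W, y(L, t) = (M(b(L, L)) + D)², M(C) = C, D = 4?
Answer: 10360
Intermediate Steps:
y(L, t) = (4 + 4*L)² (y(L, t) = (4*L + 4)² = (4 + 4*L)²)
Y(W, K) = K + 2*W (Y(W, K) = (K + W) + W = K + 2*W)
V(f) = -7 (V(f) = 3 + 2*(-5) = 3 - 10 = -7)
(40*V(y(5, 6)))*(-37) = (40*(-7))*(-37) = -280*(-37) = 10360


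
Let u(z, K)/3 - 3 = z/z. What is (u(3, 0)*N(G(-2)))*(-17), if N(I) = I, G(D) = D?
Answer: 408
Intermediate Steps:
u(z, K) = 12 (u(z, K) = 9 + 3*(z/z) = 9 + 3*1 = 9 + 3 = 12)
(u(3, 0)*N(G(-2)))*(-17) = (12*(-2))*(-17) = -24*(-17) = 408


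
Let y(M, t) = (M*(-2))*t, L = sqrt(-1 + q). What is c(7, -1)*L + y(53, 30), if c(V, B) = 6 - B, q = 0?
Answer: -3180 + 7*I ≈ -3180.0 + 7.0*I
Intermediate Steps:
L = I (L = sqrt(-1 + 0) = sqrt(-1) = I ≈ 1.0*I)
y(M, t) = -2*M*t (y(M, t) = (-2*M)*t = -2*M*t)
c(7, -1)*L + y(53, 30) = (6 - 1*(-1))*I - 2*53*30 = (6 + 1)*I - 3180 = 7*I - 3180 = -3180 + 7*I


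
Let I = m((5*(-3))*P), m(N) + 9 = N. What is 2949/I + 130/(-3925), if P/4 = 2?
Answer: -772773/33755 ≈ -22.894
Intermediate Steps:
P = 8 (P = 4*2 = 8)
m(N) = -9 + N
I = -129 (I = -9 + (5*(-3))*8 = -9 - 15*8 = -9 - 120 = -129)
2949/I + 130/(-3925) = 2949/(-129) + 130/(-3925) = 2949*(-1/129) + 130*(-1/3925) = -983/43 - 26/785 = -772773/33755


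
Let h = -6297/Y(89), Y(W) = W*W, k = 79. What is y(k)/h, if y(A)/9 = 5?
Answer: -118815/2099 ≈ -56.606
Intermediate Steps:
y(A) = 45 (y(A) = 9*5 = 45)
Y(W) = W**2
h = -6297/7921 (h = -6297/(89**2) = -6297/7921 ≈ -0.79498)
y(k)/h = 45/(-6297/7921) = 45*(-7921/6297) = -118815/2099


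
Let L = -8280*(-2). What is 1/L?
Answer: 1/16560 ≈ 6.0386e-5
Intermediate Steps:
L = 16560 (L = -1656*(-10) = 16560)
1/L = 1/16560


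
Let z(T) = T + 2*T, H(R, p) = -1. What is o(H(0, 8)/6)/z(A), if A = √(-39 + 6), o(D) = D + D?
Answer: I*√33/297 ≈ 0.019342*I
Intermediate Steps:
o(D) = 2*D
A = I*√33 (A = √(-33) = I*√33 ≈ 5.7446*I)
z(T) = 3*T
o(H(0, 8)/6)/z(A) = (2*(-1/6))/((3*(I*√33))) = (2*(-1*⅙))/((3*I*√33)) = (2*(-⅙))*(-I*√33/99) = -(-1)*I*√33/297 = I*√33/297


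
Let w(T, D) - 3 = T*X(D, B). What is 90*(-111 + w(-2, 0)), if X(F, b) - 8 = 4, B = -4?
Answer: -11880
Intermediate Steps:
X(F, b) = 12 (X(F, b) = 8 + 4 = 12)
w(T, D) = 3 + 12*T (w(T, D) = 3 + T*12 = 3 + 12*T)
90*(-111 + w(-2, 0)) = 90*(-111 + (3 + 12*(-2))) = 90*(-111 + (3 - 24)) = 90*(-111 - 21) = 90*(-132) = -11880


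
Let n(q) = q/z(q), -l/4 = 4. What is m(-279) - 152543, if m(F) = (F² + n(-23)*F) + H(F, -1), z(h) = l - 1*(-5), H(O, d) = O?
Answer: -831208/11 ≈ -75564.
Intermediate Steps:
l = -16 (l = -4*4 = -16)
z(h) = -11 (z(h) = -16 - 1*(-5) = -16 + 5 = -11)
n(q) = -q/11 (n(q) = q/(-11) = q*(-1/11) = -q/11)
m(F) = F² + 34*F/11 (m(F) = (F² + (-1/11*(-23))*F) + F = (F² + 23*F/11) + F = F² + 34*F/11)
m(-279) - 152543 = (1/11)*(-279)*(34 + 11*(-279)) - 152543 = (1/11)*(-279)*(34 - 3069) - 152543 = (1/11)*(-279)*(-3035) - 152543 = 846765/11 - 152543 = -831208/11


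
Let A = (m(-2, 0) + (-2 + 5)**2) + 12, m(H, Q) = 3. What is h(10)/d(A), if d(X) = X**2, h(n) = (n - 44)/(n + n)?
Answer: -17/5760 ≈ -0.0029514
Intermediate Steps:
h(n) = (-44 + n)/(2*n) (h(n) = (-44 + n)/((2*n)) = (-44 + n)*(1/(2*n)) = (-44 + n)/(2*n))
A = 24 (A = (3 + (-2 + 5)**2) + 12 = (3 + 3**2) + 12 = (3 + 9) + 12 = 12 + 12 = 24)
h(10)/d(A) = ((1/2)*(-44 + 10)/10)/(24**2) = ((1/2)*(1/10)*(-34))/576 = -17/10*1/576 = -17/5760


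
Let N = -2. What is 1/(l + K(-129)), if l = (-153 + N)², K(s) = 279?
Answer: 1/24304 ≈ 4.1145e-5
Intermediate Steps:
l = 24025 (l = (-153 - 2)² = (-155)² = 24025)
1/(l + K(-129)) = 1/(24025 + 279) = 1/24304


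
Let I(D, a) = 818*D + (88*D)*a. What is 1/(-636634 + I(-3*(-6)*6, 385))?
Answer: 1/3110750 ≈ 3.2147e-7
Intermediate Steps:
I(D, a) = 818*D + 88*D*a
1/(-636634 + I(-3*(-6)*6, 385)) = 1/(-636634 + 2*(-3*(-6)*6)*(409 + 44*385)) = 1/(-636634 + 2*(18*6)*(409 + 16940)) = 1/(-636634 + 2*108*17349) = 1/(-636634 + 3747384) = 1/3110750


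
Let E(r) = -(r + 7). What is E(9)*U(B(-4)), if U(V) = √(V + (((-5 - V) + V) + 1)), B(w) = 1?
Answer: -16*I*√3 ≈ -27.713*I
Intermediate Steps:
E(r) = -7 - r (E(r) = -(7 + r) = -7 - r)
U(V) = √(-4 + V) (U(V) = √(V + (-5 + 1)) = √(V - 4) = √(-4 + V))
E(9)*U(B(-4)) = (-7 - 1*9)*√(-4 + 1) = (-7 - 9)*√(-3) = -16*I*√3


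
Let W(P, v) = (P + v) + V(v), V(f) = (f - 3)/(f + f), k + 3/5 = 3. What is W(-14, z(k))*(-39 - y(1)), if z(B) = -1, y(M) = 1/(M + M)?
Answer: 1027/2 ≈ 513.50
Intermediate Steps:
k = 12/5 (k = -3/5 + 3 = 12/5 ≈ 2.4000)
y(M) = 1/(2*M)
V(f) = (-3 + f)/(2*f) (V(f) = (-3 + f)/((2*f)) = (-3 + f)*(1/(2*f)) = (-3 + f)/(2*f))
W(P, v) = P + v + (-3 + v)/(2*v) (W(P, v) = (P + v) + (-3 + v)/(2*v) = P + v + (-3 + v)/(2*v))
W(-14, z(k))*(-39 - y(1)) = (1/2 - 14 - 1 - 3/2/(-1))*(-39 - 1/(2*1)) = (1/2 - 14 - 1 - 3/2*(-1))*(-39 - 1/2) = (1/2 - 14 - 1 + 3/2)*(-39 - 1*1/2) = -13*(-39 - 1/2) = -13*(-79/2) = 1027/2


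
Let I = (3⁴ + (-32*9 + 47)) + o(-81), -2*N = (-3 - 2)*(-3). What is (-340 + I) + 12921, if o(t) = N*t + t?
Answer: 25895/2 ≈ 12948.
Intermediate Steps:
N = -15/2 (N = -(-3 - 2)*(-3)/2 = -(-5)*(-3)/2 = -½*15 = -15/2 ≈ -7.5000)
o(t) = -13*t/2 (o(t) = -15*t/2 + t = -13*t/2)
I = 733/2 (I = (3⁴ + (-32*9 + 47)) - 13/2*(-81) = (81 + (-288 + 47)) + 1053/2 = (81 - 241) + 1053/2 = -160 + 1053/2 = 733/2 ≈ 366.50)
(-340 + I) + 12921 = (-340 + 733/2) + 12921 = 53/2 + 12921 = 25895/2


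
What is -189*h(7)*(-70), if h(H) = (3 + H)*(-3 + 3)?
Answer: 0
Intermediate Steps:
h(H) = 0 (h(H) = (3 + H)*0 = 0)
-189*h(7)*(-70) = -189*0*(-70) = 0*(-70) = 0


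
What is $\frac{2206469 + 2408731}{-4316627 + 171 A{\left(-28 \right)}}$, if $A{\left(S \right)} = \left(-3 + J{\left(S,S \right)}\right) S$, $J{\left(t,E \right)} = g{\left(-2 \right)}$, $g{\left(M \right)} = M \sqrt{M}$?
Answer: $- \frac{2836543456800}{2644235760103} - \frac{6313593600 i \sqrt{2}}{2644235760103} \approx -1.0727 - 0.0033767 i$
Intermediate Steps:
$g{\left(M \right)} = M^{\frac{3}{2}}$
$J{\left(t,E \right)} = - 2 i \sqrt{2}$ ($J{\left(t,E \right)} = \left(-2\right)^{\frac{3}{2}} = - 2 i \sqrt{2}$)
$A{\left(S \right)} = S \left(-3 - 2 i \sqrt{2}\right)$ ($A{\left(S \right)} = \left(-3 - 2 i \sqrt{2}\right) S = S \left(-3 - 2 i \sqrt{2}\right)$)
$\frac{2206469 + 2408731}{-4316627 + 171 A{\left(-28 \right)}} = \frac{2206469 + 2408731}{-4316627 + 171 \left(\left(-1\right) \left(-28\right) \left(3 + 2 i \sqrt{2}\right)\right)} = \frac{4615200}{-4316627 + 171 \left(84 + 56 i \sqrt{2}\right)} = \frac{4615200}{-4316627 + \left(14364 + 9576 i \sqrt{2}\right)} = \frac{4615200}{-4302263 + 9576 i \sqrt{2}}$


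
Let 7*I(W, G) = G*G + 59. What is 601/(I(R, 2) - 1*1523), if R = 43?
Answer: -601/1514 ≈ -0.39696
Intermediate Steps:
I(W, G) = 59/7 + G**2/7 (I(W, G) = (G*G + 59)/7 = (G**2 + 59)/7 = (59 + G**2)/7 = 59/7 + G**2/7)
601/(I(R, 2) - 1*1523) = 601/((59/7 + (1/7)*2**2) - 1*1523) = 601/((59/7 + (1/7)*4) - 1523) = 601/((59/7 + 4/7) - 1523) = 601/(9 - 1523) = 601/(-1514) = 601*(-1/1514) = -601/1514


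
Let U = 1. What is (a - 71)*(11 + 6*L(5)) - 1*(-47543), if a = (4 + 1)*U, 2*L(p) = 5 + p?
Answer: 44837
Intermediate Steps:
L(p) = 5/2 + p/2 (L(p) = (5 + p)/2 = 5/2 + p/2)
a = 5 (a = (4 + 1)*1 = 5*1 = 5)
(a - 71)*(11 + 6*L(5)) - 1*(-47543) = (5 - 71)*(11 + 6*(5/2 + (½)*5)) - 1*(-47543) = -66*(11 + 6*(5/2 + 5/2)) + 47543 = -66*(11 + 6*5) + 47543 = -66*(11 + 30) + 47543 = -66*41 + 47543 = -2706 + 47543 = 44837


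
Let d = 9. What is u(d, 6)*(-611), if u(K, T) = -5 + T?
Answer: -611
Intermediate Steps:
u(d, 6)*(-611) = (-5 + 6)*(-611) = 1*(-611) = -611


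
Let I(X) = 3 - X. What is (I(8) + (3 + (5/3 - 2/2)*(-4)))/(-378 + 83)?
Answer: 14/885 ≈ 0.015819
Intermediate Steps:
(I(8) + (3 + (5/3 - 2/2)*(-4)))/(-378 + 83) = ((3 - 1*8) + (3 + (5/3 - 2/2)*(-4)))/(-378 + 83) = ((3 - 8) + (3 + (5*(⅓) - 2*½)*(-4)))/(-295) = (-5 + (3 + (5/3 - 1)*(-4)))*(-1/295) = (-5 + (3 + (⅔)*(-4)))*(-1/295) = (-5 + (3 - 8/3))*(-1/295) = (-5 + ⅓)*(-1/295) = -14/3*(-1/295) = 14/885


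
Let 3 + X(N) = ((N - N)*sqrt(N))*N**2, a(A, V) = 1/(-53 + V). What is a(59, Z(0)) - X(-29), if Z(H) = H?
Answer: 158/53 ≈ 2.9811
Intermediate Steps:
X(N) = -3 (X(N) = -3 + ((N - N)*sqrt(N))*N**2 = -3 + (0*sqrt(N))*N**2 = -3 + 0*N**2 = -3 + 0 = -3)
a(59, Z(0)) - X(-29) = 1/(-53 + 0) - 1*(-3) = 1/(-53) + 3 = -1/53 + 3 = 158/53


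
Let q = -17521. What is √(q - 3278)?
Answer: 3*I*√2311 ≈ 144.22*I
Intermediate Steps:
√(q - 3278) = √(-17521 - 3278) = √(-20799) = 3*I*√2311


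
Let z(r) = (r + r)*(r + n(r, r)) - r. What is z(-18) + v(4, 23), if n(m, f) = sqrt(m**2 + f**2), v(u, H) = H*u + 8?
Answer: 766 - 648*sqrt(2) ≈ -150.41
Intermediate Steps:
v(u, H) = 8 + H*u
n(m, f) = sqrt(f**2 + m**2)
z(r) = -r + 2*r*(r + sqrt(2)*sqrt(r**2)) (z(r) = (r + r)*(r + sqrt(r**2 + r**2)) - r = (2*r)*(r + sqrt(2*r**2)) - r = (2*r)*(r + sqrt(2)*sqrt(r**2)) - r = 2*r*(r + sqrt(2)*sqrt(r**2)) - r = -r + 2*r*(r + sqrt(2)*sqrt(r**2)))
z(-18) + v(4, 23) = -18*(-1 + 2*(-18) + 2*sqrt(2)*sqrt((-18)**2)) + (8 + 23*4) = -18*(-1 - 36 + 2*sqrt(2)*sqrt(324)) + (8 + 92) = -18*(-1 - 36 + 2*sqrt(2)*18) + 100 = -18*(-1 - 36 + 36*sqrt(2)) + 100 = -18*(-37 + 36*sqrt(2)) + 100 = (666 - 648*sqrt(2)) + 100 = 766 - 648*sqrt(2)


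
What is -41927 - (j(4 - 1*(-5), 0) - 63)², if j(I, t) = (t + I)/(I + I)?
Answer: -183333/4 ≈ -45833.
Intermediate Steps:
j(I, t) = (I + t)/(2*I) (j(I, t) = (I + t)/((2*I)) = (I + t)*(1/(2*I)) = (I + t)/(2*I))
-41927 - (j(4 - 1*(-5), 0) - 63)² = -41927 - (((4 - 1*(-5)) + 0)/(2*(4 - 1*(-5))) - 63)² = -41927 - (((4 + 5) + 0)/(2*(4 + 5)) - 63)² = -41927 - ((½)*(9 + 0)/9 - 63)² = -41927 - ((½)*(⅑)*9 - 63)² = -41927 - (½ - 63)² = -41927 - (-125/2)² = -41927 - 1*15625/4 = -41927 - 15625/4 = -183333/4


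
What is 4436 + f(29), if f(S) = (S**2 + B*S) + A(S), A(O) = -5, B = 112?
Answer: 8520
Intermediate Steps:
f(S) = -5 + S**2 + 112*S (f(S) = (S**2 + 112*S) - 5 = -5 + S**2 + 112*S)
4436 + f(29) = 4436 + (-5 + 29**2 + 112*29) = 4436 + (-5 + 841 + 3248) = 4436 + 4084 = 8520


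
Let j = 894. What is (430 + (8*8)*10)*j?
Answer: 956580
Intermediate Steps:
(430 + (8*8)*10)*j = (430 + (8*8)*10)*894 = (430 + 64*10)*894 = (430 + 640)*894 = 1070*894 = 956580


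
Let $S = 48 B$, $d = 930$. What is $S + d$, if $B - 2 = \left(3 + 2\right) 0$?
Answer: $1026$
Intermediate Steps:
$B = 2$ ($B = 2 + \left(3 + 2\right) 0 = 2 + 5 \cdot 0 = 2 + 0 = 2$)
$S = 96$ ($S = 48 \cdot 2 = 96$)
$S + d = 96 + 930 = 1026$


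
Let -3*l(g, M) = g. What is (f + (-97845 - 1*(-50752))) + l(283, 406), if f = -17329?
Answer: -193549/3 ≈ -64516.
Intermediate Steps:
l(g, M) = -g/3
(f + (-97845 - 1*(-50752))) + l(283, 406) = (-17329 + (-97845 - 1*(-50752))) - 1/3*283 = (-17329 + (-97845 + 50752)) - 283/3 = (-17329 - 47093) - 283/3 = -64422 - 283/3 = -193549/3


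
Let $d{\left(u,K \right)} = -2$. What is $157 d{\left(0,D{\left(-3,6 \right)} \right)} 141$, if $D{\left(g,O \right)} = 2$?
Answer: $-44274$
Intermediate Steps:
$157 d{\left(0,D{\left(-3,6 \right)} \right)} 141 = 157 \left(-2\right) 141 = \left(-314\right) 141 = -44274$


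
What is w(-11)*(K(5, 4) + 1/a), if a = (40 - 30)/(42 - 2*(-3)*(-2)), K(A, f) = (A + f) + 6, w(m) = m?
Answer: -198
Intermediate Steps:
K(A, f) = 6 + A + f
a = ⅓ (a = 10/(42 + 6*(-2)) = 10/(42 - 12) = 10/30 = 10*(1/30) = ⅓ ≈ 0.33333)
w(-11)*(K(5, 4) + 1/a) = -11*((6 + 5 + 4) + 1/(⅓)) = -11*(15 + 3) = -11*18 = -198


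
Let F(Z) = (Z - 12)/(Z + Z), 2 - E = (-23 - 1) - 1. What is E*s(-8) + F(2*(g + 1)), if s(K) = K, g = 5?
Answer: -216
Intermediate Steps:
E = 27 (E = 2 - ((-23 - 1) - 1) = 2 - (-24 - 1) = 2 - 1*(-25) = 2 + 25 = 27)
F(Z) = (-12 + Z)/(2*Z) (F(Z) = (-12 + Z)/((2*Z)) = (-12 + Z)*(1/(2*Z)) = (-12 + Z)/(2*Z))
E*s(-8) + F(2*(g + 1)) = 27*(-8) + (-12 + 2*(5 + 1))/(2*((2*(5 + 1)))) = -216 + (-12 + 2*6)/(2*((2*6))) = -216 + (1/2)*(-12 + 12)/12 = -216 + (1/2)*(1/12)*0 = -216 + 0 = -216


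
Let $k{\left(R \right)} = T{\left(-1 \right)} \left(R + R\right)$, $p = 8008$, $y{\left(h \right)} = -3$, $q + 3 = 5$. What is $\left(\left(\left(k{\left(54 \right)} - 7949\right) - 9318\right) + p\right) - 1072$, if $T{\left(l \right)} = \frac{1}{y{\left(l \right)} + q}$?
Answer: $-10439$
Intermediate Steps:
$q = 2$ ($q = -3 + 5 = 2$)
$T{\left(l \right)} = -1$ ($T{\left(l \right)} = \frac{1}{-3 + 2} = \frac{1}{-1} = -1$)
$k{\left(R \right)} = - 2 R$ ($k{\left(R \right)} = - (R + R) = - 2 R$)
$\left(\left(\left(k{\left(54 \right)} - 7949\right) - 9318\right) + p\right) - 1072 = \left(\left(\left(\left(-2\right) 54 - 7949\right) - 9318\right) + 8008\right) - 1072 = \left(\left(\left(-108 - 7949\right) - 9318\right) + 8008\right) - 1072 = \left(\left(-8057 - 9318\right) + 8008\right) - 1072 = \left(-17375 + 8008\right) - 1072 = -9367 - 1072 = -10439$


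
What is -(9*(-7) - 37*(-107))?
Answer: -3896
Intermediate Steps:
-(9*(-7) - 37*(-107)) = -(-63 + 3959) = -1*3896 = -3896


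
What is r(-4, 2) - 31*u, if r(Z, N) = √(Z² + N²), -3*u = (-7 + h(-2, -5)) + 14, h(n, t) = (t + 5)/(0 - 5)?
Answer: 217/3 + 2*√5 ≈ 76.805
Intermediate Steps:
h(n, t) = -1 - t/5 (h(n, t) = (5 + t)/(-5) = (5 + t)*(-⅕) = -1 - t/5)
u = -7/3 (u = -((-7 + (-1 - ⅕*(-5))) + 14)/3 = -((-7 + (-1 + 1)) + 14)/3 = -((-7 + 0) + 14)/3 = -(-7 + 14)/3 = -⅓*7 = -7/3 ≈ -2.3333)
r(Z, N) = √(N² + Z²)
r(-4, 2) - 31*u = √(2² + (-4)²) - 31*(-7/3) = √(4 + 16) + 217/3 = √20 + 217/3 = 2*√5 + 217/3 = 217/3 + 2*√5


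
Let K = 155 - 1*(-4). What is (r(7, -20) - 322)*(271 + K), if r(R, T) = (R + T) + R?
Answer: -141040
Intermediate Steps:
r(R, T) = T + 2*R
K = 159 (K = 155 + 4 = 159)
(r(7, -20) - 322)*(271 + K) = ((-20 + 2*7) - 322)*(271 + 159) = ((-20 + 14) - 322)*430 = (-6 - 322)*430 = -328*430 = -141040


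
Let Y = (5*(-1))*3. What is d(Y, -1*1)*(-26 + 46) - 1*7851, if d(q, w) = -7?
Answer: -7991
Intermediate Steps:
Y = -15 (Y = -5*3 = -15)
d(Y, -1*1)*(-26 + 46) - 1*7851 = -7*(-26 + 46) - 1*7851 = -7*20 - 7851 = -140 - 7851 = -7991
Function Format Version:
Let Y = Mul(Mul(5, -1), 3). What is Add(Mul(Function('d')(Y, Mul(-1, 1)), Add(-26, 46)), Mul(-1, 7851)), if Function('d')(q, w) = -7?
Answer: -7991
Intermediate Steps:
Y = -15 (Y = Mul(-5, 3) = -15)
Add(Mul(Function('d')(Y, Mul(-1, 1)), Add(-26, 46)), Mul(-1, 7851)) = Add(Mul(-7, Add(-26, 46)), Mul(-1, 7851)) = Add(Mul(-7, 20), -7851) = Add(-140, -7851) = -7991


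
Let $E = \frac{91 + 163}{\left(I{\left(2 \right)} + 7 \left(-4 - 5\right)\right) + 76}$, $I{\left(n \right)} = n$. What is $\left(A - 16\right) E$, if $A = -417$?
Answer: $- \frac{109982}{15} \approx -7332.1$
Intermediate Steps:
$E = \frac{254}{15}$ ($E = \frac{91 + 163}{\left(2 + 7 \left(-4 - 5\right)\right) + 76} = \frac{254}{\left(2 + 7 \left(-9\right)\right) + 76} = \frac{254}{\left(2 - 63\right) + 76} = \frac{254}{-61 + 76} = \frac{254}{15} \approx 16.933$)
$\left(A - 16\right) E = \left(-417 - 16\right) \frac{254}{15} = \left(-433\right) \frac{254}{15} = - \frac{109982}{15}$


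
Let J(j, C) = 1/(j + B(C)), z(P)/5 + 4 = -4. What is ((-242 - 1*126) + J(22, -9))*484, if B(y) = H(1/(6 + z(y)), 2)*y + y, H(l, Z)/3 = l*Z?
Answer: -11040887/62 ≈ -1.7808e+5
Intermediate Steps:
z(P) = -40 (z(P) = -20 + 5*(-4) = -20 - 20 = -40)
H(l, Z) = 3*Z*l (H(l, Z) = 3*(l*Z) = 3*(Z*l) = 3*Z*l)
B(y) = 14*y/17 (B(y) = (3*2/(6 - 40))*y + y = (3*2/(-34))*y + y = (3*2*(-1/34))*y + y = -3*y/17 + y = 14*y/17)
J(j, C) = 1/(j + 14*C/17)
((-242 - 1*126) + J(22, -9))*484 = ((-242 - 1*126) + 17/(14*(-9) + 17*22))*484 = ((-242 - 126) + 17/(-126 + 374))*484 = (-368 + 17/248)*484 = -91247/248*484 = -11040887/62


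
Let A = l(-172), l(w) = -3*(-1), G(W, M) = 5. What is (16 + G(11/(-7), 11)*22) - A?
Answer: 123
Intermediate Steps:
l(w) = 3
A = 3
(16 + G(11/(-7), 11)*22) - A = (16 + 5*22) - 1*3 = (16 + 110) - 3 = 126 - 3 = 123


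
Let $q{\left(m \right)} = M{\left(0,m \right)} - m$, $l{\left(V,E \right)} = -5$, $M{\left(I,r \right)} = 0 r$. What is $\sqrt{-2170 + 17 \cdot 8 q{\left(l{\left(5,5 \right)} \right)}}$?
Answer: $i \sqrt{1490} \approx 38.601 i$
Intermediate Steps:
$M{\left(I,r \right)} = 0$
$q{\left(m \right)} = - m$ ($q{\left(m \right)} = 0 - m = - m$)
$\sqrt{-2170 + 17 \cdot 8 q{\left(l{\left(5,5 \right)} \right)}} = \sqrt{-2170 + 17 \cdot 8 \left(\left(-1\right) \left(-5\right)\right)} = \sqrt{-2170 + 136 \cdot 5} = \sqrt{-2170 + 680} = \sqrt{-1490} = i \sqrt{1490}$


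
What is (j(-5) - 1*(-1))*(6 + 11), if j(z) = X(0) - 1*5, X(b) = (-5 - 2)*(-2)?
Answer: 170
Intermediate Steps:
X(b) = 14 (X(b) = -7*(-2) = 14)
j(z) = 9 (j(z) = 14 - 1*5 = 14 - 5 = 9)
(j(-5) - 1*(-1))*(6 + 11) = (9 - 1*(-1))*(6 + 11) = (9 + 1)*17 = 10*17 = 170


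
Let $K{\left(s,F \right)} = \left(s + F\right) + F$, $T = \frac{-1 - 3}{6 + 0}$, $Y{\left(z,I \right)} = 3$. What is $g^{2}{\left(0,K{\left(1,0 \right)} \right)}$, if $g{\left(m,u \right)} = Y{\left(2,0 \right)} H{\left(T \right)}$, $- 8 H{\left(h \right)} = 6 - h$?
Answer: $\frac{25}{4} \approx 6.25$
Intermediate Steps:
$T = - \frac{2}{3}$ ($T = - \frac{4}{6} = \left(-4\right) \frac{1}{6} = - \frac{2}{3} \approx -0.66667$)
$K{\left(s,F \right)} = s + 2 F$ ($K{\left(s,F \right)} = \left(F + s\right) + F = s + 2 F$)
$H{\left(h \right)} = - \frac{3}{4} + \frac{h}{8}$ ($H{\left(h \right)} = - \frac{6 - h}{8} = - \frac{3}{4} + \frac{h}{8}$)
$g{\left(m,u \right)} = - \frac{5}{2}$ ($g{\left(m,u \right)} = 3 \left(- \frac{3}{4} + \frac{1}{8} \left(- \frac{2}{3}\right)\right) = 3 \left(- \frac{3}{4} - \frac{1}{12}\right) = 3 \left(- \frac{5}{6}\right) = - \frac{5}{2}$)
$g^{2}{\left(0,K{\left(1,0 \right)} \right)} = \left(- \frac{5}{2}\right)^{2} = \frac{25}{4}$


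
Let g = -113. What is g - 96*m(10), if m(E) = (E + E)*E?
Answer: -19313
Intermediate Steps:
m(E) = 2*E**2 (m(E) = (2*E)*E = 2*E**2)
g - 96*m(10) = -113 - 192*10**2 = -113 - 192*100 = -113 - 96*200 = -113 - 19200 = -19313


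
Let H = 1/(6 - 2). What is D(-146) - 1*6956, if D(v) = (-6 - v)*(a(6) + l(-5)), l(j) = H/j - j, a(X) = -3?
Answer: -6683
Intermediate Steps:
H = ¼ (H = 1/4 = ¼ ≈ 0.25000)
l(j) = -j + 1/(4*j) (l(j) = 1/(4*j) - j = -j + 1/(4*j))
D(v) = -117/10 - 39*v/20 (D(v) = (-6 - v)*(-3 + (-1*(-5) + (¼)/(-5))) = (-6 - v)*(-3 + (5 + (¼)*(-⅕))) = (-6 - v)*(-3 + (5 - 1/20)) = (-6 - v)*(-3 + 99/20) = (-6 - v)*(39/20) = -117/10 - 39*v/20)
D(-146) - 1*6956 = (-117/10 - 39/20*(-146)) - 1*6956 = (-117/10 + 2847/10) - 6956 = 273 - 6956 = -6683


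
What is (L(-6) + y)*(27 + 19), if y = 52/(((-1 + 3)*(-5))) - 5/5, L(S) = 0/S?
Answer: -1426/5 ≈ -285.20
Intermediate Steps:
L(S) = 0
y = -31/5 (y = 52/((2*(-5))) - 5*⅕ = 52/(-10) - 1 = 52*(-⅒) - 1 = -26/5 - 1 = -31/5 ≈ -6.2000)
(L(-6) + y)*(27 + 19) = (0 - 31/5)*(27 + 19) = -31/5*46 = -1426/5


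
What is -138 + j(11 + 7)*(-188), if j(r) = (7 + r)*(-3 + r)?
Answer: -70638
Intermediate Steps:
j(r) = (-3 + r)*(7 + r)
-138 + j(11 + 7)*(-188) = -138 + (-21 + (11 + 7)² + 4*(11 + 7))*(-188) = -138 + (-21 + 18² + 4*18)*(-188) = -138 + (-21 + 324 + 72)*(-188) = -138 + 375*(-188) = -138 - 70500 = -70638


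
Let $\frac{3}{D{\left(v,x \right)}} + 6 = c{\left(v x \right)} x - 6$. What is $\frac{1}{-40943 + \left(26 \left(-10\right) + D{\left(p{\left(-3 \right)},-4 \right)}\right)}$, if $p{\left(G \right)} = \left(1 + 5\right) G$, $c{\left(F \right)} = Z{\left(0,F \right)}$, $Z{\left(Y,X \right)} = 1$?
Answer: $- \frac{16}{659251} \approx -2.427 \cdot 10^{-5}$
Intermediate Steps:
$c{\left(F \right)} = 1$
$p{\left(G \right)} = 6 G$
$D{\left(v,x \right)} = \frac{3}{-12 + x}$ ($D{\left(v,x \right)} = \frac{3}{-6 + \left(1 x - 6\right)} = \frac{3}{-6 + \left(x - 6\right)} = \frac{3}{-6 + \left(-6 + x\right)} = \frac{3}{-12 + x}$)
$\frac{1}{-40943 + \left(26 \left(-10\right) + D{\left(p{\left(-3 \right)},-4 \right)}\right)} = \frac{1}{-40943 + \left(26 \left(-10\right) + \frac{3}{-12 - 4}\right)} = \frac{1}{-40943 - \left(260 - \frac{3}{-16}\right)} = \frac{1}{-40943 + \left(-260 + 3 \left(- \frac{1}{16}\right)\right)} = \frac{1}{-40943 - \frac{4163}{16}} = \frac{1}{- \frac{659251}{16}} = - \frac{16}{659251}$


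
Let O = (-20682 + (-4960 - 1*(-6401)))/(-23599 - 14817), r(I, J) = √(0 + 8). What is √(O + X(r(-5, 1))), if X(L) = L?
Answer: √(19241 + 76832*√2)/196 ≈ 1.8246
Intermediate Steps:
r(I, J) = 2*√2 (r(I, J) = √8 = 2*√2)
O = 19241/38416 (O = (-20682 + (-4960 + 6401))/(-38416) = (-20682 + 1441)*(-1/38416) = -19241*(-1/38416) = 19241/38416 ≈ 0.50086)
√(O + X(r(-5, 1))) = √(19241/38416 + 2*√2)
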